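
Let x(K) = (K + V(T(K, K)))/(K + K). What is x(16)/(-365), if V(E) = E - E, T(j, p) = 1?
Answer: -1/730 ≈ -0.0013699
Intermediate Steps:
V(E) = 0
x(K) = 1/2 (x(K) = (K + 0)/(K + K) = K/((2*K)) = K*(1/(2*K)) = 1/2)
x(16)/(-365) = (1/2)/(-365) = (1/2)*(-1/365) = -1/730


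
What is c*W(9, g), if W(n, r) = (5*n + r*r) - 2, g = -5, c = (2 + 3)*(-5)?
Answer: -1700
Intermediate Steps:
c = -25 (c = 5*(-5) = -25)
W(n, r) = -2 + r² + 5*n (W(n, r) = (5*n + r²) - 2 = (r² + 5*n) - 2 = -2 + r² + 5*n)
c*W(9, g) = -25*(-2 + (-5)² + 5*9) = -25*(-2 + 25 + 45) = -25*68 = -1700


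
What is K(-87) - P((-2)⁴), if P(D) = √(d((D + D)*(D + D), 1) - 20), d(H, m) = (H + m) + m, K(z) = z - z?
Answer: -√1006 ≈ -31.717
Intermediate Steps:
K(z) = 0
d(H, m) = H + 2*m
P(D) = √(-18 + 4*D²) (P(D) = √(((D + D)*(D + D) + 2*1) - 20) = √(((2*D)*(2*D) + 2) - 20) = √((4*D² + 2) - 20) = √((2 + 4*D²) - 20) = √(-18 + 4*D²))
K(-87) - P((-2)⁴) = 0 - √(-18 + 4*((-2)⁴)²) = 0 - √(-18 + 4*16²) = 0 - √(-18 + 4*256) = 0 - √(-18 + 1024) = 0 - √1006 = -√1006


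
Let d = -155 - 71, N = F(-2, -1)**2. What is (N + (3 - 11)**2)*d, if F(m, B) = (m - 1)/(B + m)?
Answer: -14690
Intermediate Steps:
F(m, B) = (-1 + m)/(B + m)
N = 1 (N = ((-1 - 2)/(-1 - 2))**2 = (-3/(-3))**2 = (-1/3*(-3))**2 = 1**2 = 1)
d = -226
(N + (3 - 11)**2)*d = (1 + (3 - 11)**2)*(-226) = (1 + (-8)**2)*(-226) = (1 + 64)*(-226) = 65*(-226) = -14690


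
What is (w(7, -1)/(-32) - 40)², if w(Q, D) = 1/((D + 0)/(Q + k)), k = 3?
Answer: 403225/256 ≈ 1575.1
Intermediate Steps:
w(Q, D) = (3 + Q)/D (w(Q, D) = 1/((D + 0)/(Q + 3)) = 1/(D/(3 + Q)) = (3 + Q)/D)
(w(7, -1)/(-32) - 40)² = (((3 + 7)/(-1))/(-32) - 40)² = (-1*10*(-1/32) - 40)² = (-10*(-1/32) - 40)² = (5/16 - 40)² = (-635/16)² = 403225/256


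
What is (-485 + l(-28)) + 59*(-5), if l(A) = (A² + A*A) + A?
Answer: 760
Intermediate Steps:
l(A) = A + 2*A² (l(A) = (A² + A²) + A = 2*A² + A = A + 2*A²)
(-485 + l(-28)) + 59*(-5) = (-485 - 28*(1 + 2*(-28))) + 59*(-5) = (-485 - 28*(1 - 56)) - 295 = (-485 - 28*(-55)) - 295 = (-485 + 1540) - 295 = 1055 - 295 = 760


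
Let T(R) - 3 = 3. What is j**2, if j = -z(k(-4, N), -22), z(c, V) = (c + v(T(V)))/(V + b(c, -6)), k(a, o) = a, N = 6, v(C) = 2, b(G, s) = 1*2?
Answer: 1/100 ≈ 0.010000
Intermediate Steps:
b(G, s) = 2
T(R) = 6 (T(R) = 3 + 3 = 6)
z(c, V) = (2 + c)/(2 + V) (z(c, V) = (c + 2)/(V + 2) = (2 + c)/(2 + V))
j = -1/10 (j = -(2 - 4)/(2 - 22) = -(-2)/(-20) = -(-1)*(-2)/20 = -1*1/10 = -1/10 ≈ -0.10000)
j**2 = (-1/10)**2 = 1/100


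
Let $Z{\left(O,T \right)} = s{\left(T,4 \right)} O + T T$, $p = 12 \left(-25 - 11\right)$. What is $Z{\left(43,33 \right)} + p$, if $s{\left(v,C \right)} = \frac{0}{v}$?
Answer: $657$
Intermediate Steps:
$s{\left(v,C \right)} = 0$
$p = -432$ ($p = 12 \left(-36\right) = -432$)
$Z{\left(O,T \right)} = T^{2}$ ($Z{\left(O,T \right)} = 0 O + T T = 0 + T^{2} = T^{2}$)
$Z{\left(43,33 \right)} + p = 33^{2} - 432 = 1089 - 432 = 657$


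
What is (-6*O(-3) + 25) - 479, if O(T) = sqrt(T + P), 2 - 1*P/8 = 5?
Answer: -454 - 18*I*sqrt(3) ≈ -454.0 - 31.177*I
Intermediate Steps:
P = -24 (P = 16 - 8*5 = 16 - 40 = -24)
O(T) = sqrt(-24 + T) (O(T) = sqrt(T - 24) = sqrt(-24 + T))
(-6*O(-3) + 25) - 479 = (-6*sqrt(-24 - 3) + 25) - 479 = (-18*I*sqrt(3) + 25) - 479 = (25 - 18*I*sqrt(3)) - 479 = -454 - 18*I*sqrt(3)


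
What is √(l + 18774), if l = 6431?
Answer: 71*√5 ≈ 158.76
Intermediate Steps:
√(l + 18774) = √(6431 + 18774) = √25205 = 71*√5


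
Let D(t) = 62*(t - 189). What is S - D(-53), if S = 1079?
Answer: 16083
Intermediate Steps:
D(t) = -11718 + 62*t (D(t) = 62*(-189 + t) = -11718 + 62*t)
S - D(-53) = 1079 - (-11718 + 62*(-53)) = 1079 - (-11718 - 3286) = 1079 - 1*(-15004) = 1079 + 15004 = 16083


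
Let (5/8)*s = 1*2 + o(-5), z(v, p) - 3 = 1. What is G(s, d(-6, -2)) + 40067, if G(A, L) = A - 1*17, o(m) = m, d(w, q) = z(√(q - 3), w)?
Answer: 200226/5 ≈ 40045.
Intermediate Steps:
z(v, p) = 4 (z(v, p) = 3 + 1 = 4)
d(w, q) = 4
s = -24/5 (s = 8*(1*2 - 5)/5 = 8*(2 - 5)/5 = (8/5)*(-3) = -24/5 ≈ -4.8000)
G(A, L) = -17 + A (G(A, L) = A - 17 = -17 + A)
G(s, d(-6, -2)) + 40067 = (-17 - 24/5) + 40067 = -109/5 + 40067 = 200226/5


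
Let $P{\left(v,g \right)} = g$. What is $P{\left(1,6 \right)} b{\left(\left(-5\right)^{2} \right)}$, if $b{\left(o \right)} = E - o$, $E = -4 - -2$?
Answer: $-162$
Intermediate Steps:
$E = -2$ ($E = -4 + 2 = -2$)
$b{\left(o \right)} = -2 - o$
$P{\left(1,6 \right)} b{\left(\left(-5\right)^{2} \right)} = 6 \left(-2 - \left(-5\right)^{2}\right) = 6 \left(-2 - 25\right) = 6 \left(-27\right) = -162$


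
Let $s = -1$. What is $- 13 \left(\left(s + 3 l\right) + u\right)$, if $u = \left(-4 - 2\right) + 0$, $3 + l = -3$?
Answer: $325$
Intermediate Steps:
$l = -6$ ($l = -3 - 3 = -6$)
$u = -6$ ($u = -6 + 0 = -6$)
$- 13 \left(\left(s + 3 l\right) + u\right) = - 13 \left(\left(-1 + 3 \left(-6\right)\right) - 6\right) = - 13 \left(\left(-1 - 18\right) - 6\right) = - 13 \left(-19 - 6\right) = \left(-13\right) \left(-25\right) = 325$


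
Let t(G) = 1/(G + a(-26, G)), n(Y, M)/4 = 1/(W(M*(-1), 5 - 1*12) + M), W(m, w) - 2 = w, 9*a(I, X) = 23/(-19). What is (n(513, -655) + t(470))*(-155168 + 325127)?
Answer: -2953434196/4419085 ≈ -668.34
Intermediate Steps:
a(I, X) = -23/171 (a(I, X) = (23/(-19))/9 = (23*(-1/19))/9 = (⅑)*(-23/19) = -23/171)
W(m, w) = 2 + w
n(Y, M) = 4/(-5 + M) (n(Y, M) = 4/((2 + (5 - 1*12)) + M) = 4/((2 + (5 - 12)) + M) = 4/((2 - 7) + M) = 4/(-5 + M))
t(G) = 1/(-23/171 + G) (t(G) = 1/(G - 23/171) = 1/(-23/171 + G))
(n(513, -655) + t(470))*(-155168 + 325127) = (4/(-5 - 655) + 171/(-23 + 171*470))*(-155168 + 325127) = (4/(-660) + 171/(-23 + 80370))*169959 = (4*(-1/660) + 171/80347)*169959 = (-1/165 + 171*(1/80347))*169959 = (-1/165 + 171/80347)*169959 = -52132/13257255*169959 = -2953434196/4419085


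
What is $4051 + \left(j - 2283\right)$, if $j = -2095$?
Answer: $-327$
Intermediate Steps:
$4051 + \left(j - 2283\right) = 4051 - 4378 = -327$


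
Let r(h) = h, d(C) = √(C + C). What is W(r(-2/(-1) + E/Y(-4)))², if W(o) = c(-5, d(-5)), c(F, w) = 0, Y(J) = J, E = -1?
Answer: 0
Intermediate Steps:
d(C) = √2*√C (d(C) = √(2*C) = √2*√C)
W(o) = 0
W(r(-2/(-1) + E/Y(-4)))² = 0² = 0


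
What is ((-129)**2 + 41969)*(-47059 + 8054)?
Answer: -2286083050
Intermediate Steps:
((-129)**2 + 41969)*(-47059 + 8054) = (16641 + 41969)*(-39005) = 58610*(-39005) = -2286083050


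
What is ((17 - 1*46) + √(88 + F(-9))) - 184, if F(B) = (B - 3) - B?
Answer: -213 + √85 ≈ -203.78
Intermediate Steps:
F(B) = -3 (F(B) = (-3 + B) - B = -3)
((17 - 1*46) + √(88 + F(-9))) - 184 = ((17 - 1*46) + √(88 - 3)) - 184 = ((17 - 46) + √85) - 184 = (-29 + √85) - 184 = -213 + √85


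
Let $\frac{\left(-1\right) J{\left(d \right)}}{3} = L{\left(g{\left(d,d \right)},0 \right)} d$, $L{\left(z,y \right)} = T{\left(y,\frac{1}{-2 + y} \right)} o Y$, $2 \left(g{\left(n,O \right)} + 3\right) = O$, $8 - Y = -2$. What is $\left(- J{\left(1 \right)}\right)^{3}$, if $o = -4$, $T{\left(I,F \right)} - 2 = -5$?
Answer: $46656000$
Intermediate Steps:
$Y = 10$ ($Y = 8 - -2 = 8 + 2 = 10$)
$T{\left(I,F \right)} = -3$ ($T{\left(I,F \right)} = 2 - 5 = -3$)
$g{\left(n,O \right)} = -3 + \frac{O}{2}$
$L{\left(z,y \right)} = 120$ ($L{\left(z,y \right)} = \left(-3\right) \left(-4\right) 10 = 12 \cdot 10 = 120$)
$J{\left(d \right)} = - 360 d$ ($J{\left(d \right)} = - 3 \cdot 120 d = - 360 d$)
$\left(- J{\left(1 \right)}\right)^{3} = \left(- \left(-360\right) 1\right)^{3} = \left(\left(-1\right) \left(-360\right)\right)^{3} = 360^{3} = 46656000$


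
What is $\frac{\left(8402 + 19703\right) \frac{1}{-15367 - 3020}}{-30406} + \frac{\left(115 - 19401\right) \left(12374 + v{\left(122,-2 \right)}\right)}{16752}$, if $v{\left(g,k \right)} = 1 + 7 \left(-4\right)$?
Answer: $- \frac{11094111598041047}{780468870312} \approx -14215.0$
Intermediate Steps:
$v{\left(g,k \right)} = -27$ ($v{\left(g,k \right)} = 1 - 28 = -27$)
$\frac{\left(8402 + 19703\right) \frac{1}{-15367 - 3020}}{-30406} + \frac{\left(115 - 19401\right) \left(12374 + v{\left(122,-2 \right)}\right)}{16752} = \frac{\left(8402 + 19703\right) \frac{1}{-15367 - 3020}}{-30406} + \frac{\left(115 - 19401\right) \left(12374 - 27\right)}{16752} = \frac{28105}{-18387} \left(- \frac{1}{30406}\right) + \left(-19286\right) 12347 \cdot \frac{1}{16752} = 28105 \left(- \frac{1}{18387}\right) \left(- \frac{1}{30406}\right) - \frac{119062121}{8376} = \left(- \frac{28105}{18387}\right) \left(- \frac{1}{30406}\right) - \frac{119062121}{8376} = \frac{28105}{559075122} - \frac{119062121}{8376} = - \frac{11094111598041047}{780468870312}$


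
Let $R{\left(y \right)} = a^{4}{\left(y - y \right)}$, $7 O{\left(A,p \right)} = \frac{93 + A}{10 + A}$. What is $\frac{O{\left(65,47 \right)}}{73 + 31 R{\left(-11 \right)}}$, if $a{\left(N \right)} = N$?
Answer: $\frac{158}{38325} \approx 0.0041226$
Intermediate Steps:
$O{\left(A,p \right)} = \frac{93 + A}{7 \left(10 + A\right)}$ ($O{\left(A,p \right)} = \frac{\left(93 + A\right) \frac{1}{10 + A}}{7} = \frac{\frac{1}{10 + A} \left(93 + A\right)}{7} = \frac{93 + A}{7 \left(10 + A\right)}$)
$R{\left(y \right)} = 0$ ($R{\left(y \right)} = \left(y - y\right)^{4} = 0^{4} = 0$)
$\frac{O{\left(65,47 \right)}}{73 + 31 R{\left(-11 \right)}} = \frac{\frac{1}{7} \frac{1}{10 + 65} \left(93 + 65\right)}{73 + 31 \cdot 0} = \frac{\frac{1}{7} \cdot \frac{1}{75} \cdot 158}{73 + 0} = \frac{\frac{1}{7} \cdot \frac{1}{75} \cdot 158}{73} = \frac{158}{525} \cdot \frac{1}{73} = \frac{158}{38325}$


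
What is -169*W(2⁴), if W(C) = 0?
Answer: 0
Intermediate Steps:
-169*W(2⁴) = -169*0 = 0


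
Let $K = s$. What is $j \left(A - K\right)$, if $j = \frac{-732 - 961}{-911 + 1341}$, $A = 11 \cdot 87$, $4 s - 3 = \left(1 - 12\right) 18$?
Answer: $- \frac{6810939}{1720} \approx -3959.8$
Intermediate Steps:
$s = - \frac{195}{4}$ ($s = \frac{3}{4} + \frac{\left(1 - 12\right) 18}{4} = \frac{3}{4} + \frac{\left(-11\right) 18}{4} = \frac{3}{4} + \frac{1}{4} \left(-198\right) = \frac{3}{4} - \frac{99}{2} = - \frac{195}{4} \approx -48.75$)
$K = - \frac{195}{4} \approx -48.75$
$A = 957$
$j = - \frac{1693}{430} \approx -3.9372$
$j \left(A - K\right) = - \frac{1693 \left(957 - - \frac{195}{4}\right)}{430} = - \frac{1693 \left(957 + \frac{195}{4}\right)}{430} = \left(- \frac{1693}{430}\right) \frac{4023}{4} = - \frac{6810939}{1720}$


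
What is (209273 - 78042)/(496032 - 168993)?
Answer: 131231/327039 ≈ 0.40127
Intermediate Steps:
(209273 - 78042)/(496032 - 168993) = 131231/327039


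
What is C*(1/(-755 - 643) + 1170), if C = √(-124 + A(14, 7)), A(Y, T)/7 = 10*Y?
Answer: 1635659*√214/699 ≈ 34231.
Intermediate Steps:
A(Y, T) = 70*Y (A(Y, T) = 7*(10*Y) = 70*Y)
C = 2*√214 (C = √(-124 + 70*14) = √(-124 + 980) = √856 = 2*√214 ≈ 29.257)
C*(1/(-755 - 643) + 1170) = (2*√214)*(1/(-755 - 643) + 1170) = (2*√214)*(1/(-1398) + 1170) = (2*√214)*(-1/1398 + 1170) = (2*√214)*(1635659/1398) = 1635659*√214/699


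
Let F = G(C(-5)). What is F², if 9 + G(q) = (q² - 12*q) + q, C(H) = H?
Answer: 5041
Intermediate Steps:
G(q) = -9 + q² - 11*q (G(q) = -9 + ((q² - 12*q) + q) = -9 + (q² - 11*q) = -9 + q² - 11*q)
F = 71 (F = -9 + (-5)² - 11*(-5) = -9 + 25 + 55 = 71)
F² = 71² = 5041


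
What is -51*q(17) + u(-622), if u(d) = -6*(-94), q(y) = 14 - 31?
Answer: 1431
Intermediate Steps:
q(y) = -17
u(d) = 564
-51*q(17) + u(-622) = -51*(-17) + 564 = 867 + 564 = 1431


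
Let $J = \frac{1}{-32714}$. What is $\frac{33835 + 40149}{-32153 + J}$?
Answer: $- \frac{2420312576}{1051853243} \approx -2.301$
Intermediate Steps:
$J = - \frac{1}{32714} \approx -3.0568 \cdot 10^{-5}$
$\frac{33835 + 40149}{-32153 + J} = \frac{33835 + 40149}{-32153 - \frac{1}{32714}} = \frac{73984}{- \frac{1051853243}{32714}} = 73984 \left(- \frac{32714}{1051853243}\right) = - \frac{2420312576}{1051853243}$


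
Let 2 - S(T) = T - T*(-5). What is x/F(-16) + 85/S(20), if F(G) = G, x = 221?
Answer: -13719/944 ≈ -14.533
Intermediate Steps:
S(T) = 2 - 6*T (S(T) = 2 - (T - T*(-5)) = 2 - (T - (-5)*T) = 2 - (T + 5*T) = 2 - 6*T)
x/F(-16) + 85/S(20) = 221/(-16) + 85/(2 - 6*20) = 221*(-1/16) + 85/(2 - 120) = -221/16 + 85/(-118) = -221/16 + 85*(-1/118) = -221/16 - 85/118 = -13719/944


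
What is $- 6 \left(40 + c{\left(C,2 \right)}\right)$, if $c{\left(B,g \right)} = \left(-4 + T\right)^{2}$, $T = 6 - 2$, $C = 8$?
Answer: $-240$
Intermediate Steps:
$T = 4$ ($T = 6 - 2 = 4$)
$c{\left(B,g \right)} = 0$ ($c{\left(B,g \right)} = \left(-4 + 4\right)^{2} = 0^{2} = 0$)
$- 6 \left(40 + c{\left(C,2 \right)}\right) = - 6 \left(40 + 0\right) = \left(-6\right) 40 = -240$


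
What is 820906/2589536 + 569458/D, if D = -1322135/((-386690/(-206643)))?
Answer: -34594576348021339/70748698245148848 ≈ -0.48898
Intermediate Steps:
D = -54641988561/77338 (D = -1322135/((-386690*(-1/206643))) = -1322135/386690/206643 = -1322135*206643/386690 = -54641988561/77338 ≈ -7.0654e+5)
820906/2589536 + 569458/D = 820906/2589536 + 569458/(-54641988561/77338) = 820906*(1/2589536) + 569458*(-77338/54641988561) = 410453/1294768 - 44040742804/54641988561 = -34594576348021339/70748698245148848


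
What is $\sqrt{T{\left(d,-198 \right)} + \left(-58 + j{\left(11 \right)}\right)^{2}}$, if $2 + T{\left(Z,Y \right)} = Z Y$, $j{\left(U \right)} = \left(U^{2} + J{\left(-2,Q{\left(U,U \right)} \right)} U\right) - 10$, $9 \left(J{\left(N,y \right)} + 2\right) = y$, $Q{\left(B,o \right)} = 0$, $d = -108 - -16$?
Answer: $5 \sqrt{767} \approx 138.47$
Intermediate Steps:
$d = -92$ ($d = -108 + 16 = -92$)
$J{\left(N,y \right)} = -2 + \frac{y}{9}$
$j{\left(U \right)} = -10 + U^{2} - 2 U$ ($j{\left(U \right)} = \left(U^{2} + \left(-2 + \frac{1}{9} \cdot 0\right) U\right) - 10 = \left(U^{2} + \left(-2 + 0\right) U\right) - 10 = \left(U^{2} - 2 U\right) - 10 = -10 + U^{2} - 2 U$)
$T{\left(Z,Y \right)} = -2 + Y Z$ ($T{\left(Z,Y \right)} = -2 + Z Y = -2 + Y Z$)
$\sqrt{T{\left(d,-198 \right)} + \left(-58 + j{\left(11 \right)}\right)^{2}} = \sqrt{\left(-2 - -18216\right) + \left(-58 - \left(32 - 121\right)\right)^{2}} = \sqrt{\left(-2 + 18216\right) + \left(-58 - -89\right)^{2}} = \sqrt{18214 + \left(-58 + 89\right)^{2}} = \sqrt{18214 + 31^{2}} = \sqrt{18214 + 961} = \sqrt{19175} = 5 \sqrt{767}$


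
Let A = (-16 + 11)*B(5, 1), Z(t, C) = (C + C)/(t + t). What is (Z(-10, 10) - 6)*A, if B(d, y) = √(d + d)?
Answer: 35*√10 ≈ 110.68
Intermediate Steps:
B(d, y) = √2*√d (B(d, y) = √(2*d) = √2*√d)
Z(t, C) = C/t (Z(t, C) = (2*C)/((2*t)) = (2*C)*(1/(2*t)) = C/t)
A = -5*√10 (A = (-16 + 11)*(√2*√5) = -5*√10 ≈ -15.811)
(Z(-10, 10) - 6)*A = (10/(-10) - 6)*(-5*√10) = (10*(-⅒) - 6)*(-5*√10) = (-1 - 6)*(-5*√10) = -(-35)*√10 = 35*√10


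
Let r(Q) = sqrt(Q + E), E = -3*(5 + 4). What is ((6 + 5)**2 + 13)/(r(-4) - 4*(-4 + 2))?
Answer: 1072/95 - 134*I*sqrt(31)/95 ≈ 11.284 - 7.8535*I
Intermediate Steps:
E = -27 (E = -3*9 = -27)
r(Q) = sqrt(-27 + Q) (r(Q) = sqrt(Q - 27) = sqrt(-27 + Q))
((6 + 5)**2 + 13)/(r(-4) - 4*(-4 + 2)) = ((6 + 5)**2 + 13)/(sqrt(-27 - 4) - 4*(-4 + 2)) = (11**2 + 13)/(sqrt(-31) - 4*(-2)) = (121 + 13)/(I*sqrt(31) + 8) = 134/(8 + I*sqrt(31))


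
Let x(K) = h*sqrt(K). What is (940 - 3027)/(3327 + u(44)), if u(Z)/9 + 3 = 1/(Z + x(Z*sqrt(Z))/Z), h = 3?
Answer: -10413380844240679756/16466836031029401843 + 45457677450*sqrt(11)/5488945343676467281 - 14668586410749*sqrt(2)*11**(3/4)/120756797560882280182 - 1549597500*sqrt(2)*11**(1/4)/5488945343676467281 ≈ -0.63239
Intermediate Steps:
x(K) = 3*sqrt(K)
u(Z) = -27 + 9/(Z + 3*sqrt(Z**(3/2))/Z) (u(Z) = -27 + 9/(Z + (3*sqrt(Z*sqrt(Z)))/Z) = -27 + 9/(Z + (3*sqrt(Z**(3/2)))/Z) = -27 + 9/(Z + 3*sqrt(Z**(3/2))/Z))
(940 - 3027)/(3327 + u(44)) = (940 - 3027)/(3327 + 9*(44 - 9*2*sqrt(2)*11**(3/4) - 3*44**2)/(44**2 + 3*sqrt(44**(3/2)))) = -2087/(3327 + 9*(44 - 9*2*sqrt(2)*11**(3/4) - 3*1936)/(1936 + 3*sqrt(88*sqrt(11)))) = -2087/(3327 + 9*(44 - 18*sqrt(2)*11**(3/4) - 5808)/(1936 + 3*(2*sqrt(2)*11**(3/4)))) = -2087/(3327 + 9*(44 - 18*sqrt(2)*11**(3/4) - 5808)/(1936 + 6*sqrt(2)*11**(3/4))) = -2087/(3327 + 9*(-5764 - 18*sqrt(2)*11**(3/4))/(1936 + 6*sqrt(2)*11**(3/4)))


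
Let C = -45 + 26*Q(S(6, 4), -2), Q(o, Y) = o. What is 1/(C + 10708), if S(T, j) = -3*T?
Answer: 1/10195 ≈ 9.8087e-5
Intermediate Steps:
C = -513 (C = -45 + 26*(-3*6) = -45 + 26*(-18) = -45 - 468 = -513)
1/(C + 10708) = 1/(-513 + 10708) = 1/10195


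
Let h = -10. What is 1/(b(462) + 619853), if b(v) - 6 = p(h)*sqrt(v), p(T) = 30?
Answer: 619859/384224764081 - 30*sqrt(462)/384224764081 ≈ 1.6116e-6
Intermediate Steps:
b(v) = 6 + 30*sqrt(v)
1/(b(462) + 619853) = 1/((6 + 30*sqrt(462)) + 619853) = 1/(619859 + 30*sqrt(462))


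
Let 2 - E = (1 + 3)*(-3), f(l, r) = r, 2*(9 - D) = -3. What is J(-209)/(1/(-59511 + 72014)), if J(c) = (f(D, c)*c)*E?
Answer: 7646009602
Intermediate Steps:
D = 21/2 (D = 9 - ½*(-3) = 9 + 3/2 = 21/2 ≈ 10.500)
E = 14 (E = 2 - (1 + 3)*(-3) = 2 - 4*(-3) = 2 - 1*(-12) = 2 + 12 = 14)
J(c) = 14*c² (J(c) = (c*c)*14 = c²*14 = 14*c²)
J(-209)/(1/(-59511 + 72014)) = (14*(-209)²)/(1/(-59511 + 72014)) = (14*43681)/(1/12503) = 611534/(1/12503) = 611534*12503 = 7646009602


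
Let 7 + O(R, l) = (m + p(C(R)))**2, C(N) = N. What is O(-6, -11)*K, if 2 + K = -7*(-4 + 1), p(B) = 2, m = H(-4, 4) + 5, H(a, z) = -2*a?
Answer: 4142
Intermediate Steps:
m = 13 (m = -2*(-4) + 5 = 8 + 5 = 13)
O(R, l) = 218 (O(R, l) = -7 + (13 + 2)**2 = -7 + 15**2 = -7 + 225 = 218)
K = 19 (K = -2 - 7*(-4 + 1) = -2 - 7*(-3) = -2 + 21 = 19)
O(-6, -11)*K = 218*19 = 4142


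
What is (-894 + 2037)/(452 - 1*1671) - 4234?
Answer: -5162389/1219 ≈ -4234.9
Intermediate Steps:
(-894 + 2037)/(452 - 1*1671) - 4234 = 1143/(452 - 1671) - 4234 = 1143/(-1219) - 4234 = 1143*(-1/1219) - 4234 = -1143/1219 - 4234 = -5162389/1219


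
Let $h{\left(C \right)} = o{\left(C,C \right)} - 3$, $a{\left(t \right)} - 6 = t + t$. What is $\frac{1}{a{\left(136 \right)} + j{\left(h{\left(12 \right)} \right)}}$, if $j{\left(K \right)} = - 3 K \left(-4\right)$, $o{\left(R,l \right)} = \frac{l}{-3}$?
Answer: $\frac{1}{194} \approx 0.0051546$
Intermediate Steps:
$a{\left(t \right)} = 6 + 2 t$ ($a{\left(t \right)} = 6 + \left(t + t\right) = 6 + 2 t$)
$o{\left(R,l \right)} = - \frac{l}{3}$ ($o{\left(R,l \right)} = l \left(- \frac{1}{3}\right) = - \frac{l}{3}$)
$h{\left(C \right)} = -3 - \frac{C}{3}$ ($h{\left(C \right)} = - \frac{C}{3} - 3 = -3 - \frac{C}{3}$)
$j{\left(K \right)} = 12 K$
$\frac{1}{a{\left(136 \right)} + j{\left(h{\left(12 \right)} \right)}} = \frac{1}{\left(6 + 2 \cdot 136\right) + 12 \left(-3 - 4\right)} = \frac{1}{\left(6 + 272\right) + 12 \left(-3 - 4\right)} = \frac{1}{278 + 12 \left(-7\right)} = \frac{1}{278 - 84} = \frac{1}{194}$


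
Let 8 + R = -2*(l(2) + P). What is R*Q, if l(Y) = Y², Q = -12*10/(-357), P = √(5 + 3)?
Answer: -640/119 - 160*√2/119 ≈ -7.2796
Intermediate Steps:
P = 2*√2 (P = √8 = 2*√2 ≈ 2.8284)
Q = 40/119 (Q = -120*(-1/357) = 40/119 ≈ 0.33613)
R = -16 - 4*√2 (R = -8 - 2*(2² + 2*√2) = -8 - 2*(4 + 2*√2) = -8 + (-8 - 4*√2) = -16 - 4*√2 ≈ -21.657)
R*Q = (-16 - 4*√2)*(40/119) = -640/119 - 160*√2/119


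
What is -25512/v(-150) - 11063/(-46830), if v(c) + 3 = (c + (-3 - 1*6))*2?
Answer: 399426061/5010810 ≈ 79.713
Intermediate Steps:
v(c) = -21 + 2*c (v(c) = -3 + (c + (-3 - 1*6))*2 = -3 + (c + (-3 - 6))*2 = -3 + (c - 9)*2 = -3 + (-9 + c)*2 = -3 + (-18 + 2*c) = -21 + 2*c)
-25512/v(-150) - 11063/(-46830) = -25512/(-21 + 2*(-150)) - 11063/(-46830) = -25512/(-21 - 300) - 11063*(-1/46830) = -25512/(-321) + 11063/46830 = -25512*(-1/321) + 11063/46830 = 8504/107 + 11063/46830 = 399426061/5010810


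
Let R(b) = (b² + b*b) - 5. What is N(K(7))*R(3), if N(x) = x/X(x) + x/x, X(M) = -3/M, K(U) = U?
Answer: -598/3 ≈ -199.33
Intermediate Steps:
N(x) = 1 - x²/3 (N(x) = x/((-3/x)) + x/x = x*(-x/3) + 1 = -x²/3 + 1 = 1 - x²/3)
R(b) = -5 + 2*b² (R(b) = (b² + b²) - 5 = 2*b² - 5 = -5 + 2*b²)
N(K(7))*R(3) = (1 - ⅓*7²)*(-5 + 2*3²) = (1 - ⅓*49)*(-5 + 2*9) = (1 - 49/3)*(-5 + 18) = -46/3*13 = -598/3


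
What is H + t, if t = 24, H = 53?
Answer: 77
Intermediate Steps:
H + t = 53 + 24 = 77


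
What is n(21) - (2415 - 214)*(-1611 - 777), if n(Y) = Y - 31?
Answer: 5255978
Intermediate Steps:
n(Y) = -31 + Y
n(21) - (2415 - 214)*(-1611 - 777) = (-31 + 21) - (2415 - 214)*(-1611 - 777) = -10 - 2201*(-2388) = -10 - 1*(-5255988) = -10 + 5255988 = 5255978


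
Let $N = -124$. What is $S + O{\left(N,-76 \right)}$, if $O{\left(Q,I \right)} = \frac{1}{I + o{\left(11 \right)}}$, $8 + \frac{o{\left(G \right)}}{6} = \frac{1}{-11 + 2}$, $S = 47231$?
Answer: $\frac{17664391}{374} \approx 47231.0$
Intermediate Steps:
$o{\left(G \right)} = - \frac{146}{3}$ ($o{\left(G \right)} = -48 + \frac{6}{-11 + 2} = -48 + \frac{6}{-9} = -48 + 6 \left(- \frac{1}{9}\right) = -48 - \frac{2}{3} = - \frac{146}{3}$)
$O{\left(Q,I \right)} = \frac{1}{- \frac{146}{3} + I}$ ($O{\left(Q,I \right)} = \frac{1}{I - \frac{146}{3}} = \frac{1}{- \frac{146}{3} + I}$)
$S + O{\left(N,-76 \right)} = 47231 + \frac{3}{-146 + 3 \left(-76\right)} = 47231 + \frac{3}{-146 - 228} = 47231 + \frac{3}{-374} = 47231 + 3 \left(- \frac{1}{374}\right) = 47231 - \frac{3}{374} = \frac{17664391}{374}$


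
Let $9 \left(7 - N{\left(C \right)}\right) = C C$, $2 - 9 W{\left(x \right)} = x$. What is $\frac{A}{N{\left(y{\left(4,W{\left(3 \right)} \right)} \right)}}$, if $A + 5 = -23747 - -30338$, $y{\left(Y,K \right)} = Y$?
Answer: $\frac{59274}{47} \approx 1261.1$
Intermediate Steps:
$W{\left(x \right)} = \frac{2}{9} - \frac{x}{9}$
$A = 6586$ ($A = -5 - -6591 = -5 + \left(-23747 + 30338\right) = -5 + 6591 = 6586$)
$N{\left(C \right)} = 7 - \frac{C^{2}}{9}$ ($N{\left(C \right)} = 7 - \frac{C C}{9} = 7 - \frac{C^{2}}{9}$)
$\frac{A}{N{\left(y{\left(4,W{\left(3 \right)} \right)} \right)}} = \frac{6586}{7 - \frac{4^{2}}{9}} = \frac{6586}{7 - \frac{16}{9}} = \frac{6586}{\frac{47}{9}} = 6586 \cdot \frac{9}{47} = \frac{59274}{47}$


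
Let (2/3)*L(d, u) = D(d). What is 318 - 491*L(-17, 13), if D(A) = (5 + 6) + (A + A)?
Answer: 34515/2 ≈ 17258.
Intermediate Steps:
D(A) = 11 + 2*A
L(d, u) = 33/2 + 3*d (L(d, u) = 3*(11 + 2*d)/2 = 33/2 + 3*d)
318 - 491*L(-17, 13) = 318 - 491*(33/2 + 3*(-17)) = 318 - 491*(33/2 - 51) = 318 - 491*(-69/2) = 318 + 33879/2 = 34515/2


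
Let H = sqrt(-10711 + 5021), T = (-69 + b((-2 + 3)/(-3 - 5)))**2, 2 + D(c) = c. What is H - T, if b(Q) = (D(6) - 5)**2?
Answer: -4624 + I*sqrt(5690) ≈ -4624.0 + 75.432*I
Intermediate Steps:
D(c) = -2 + c
b(Q) = 1 (b(Q) = ((-2 + 6) - 5)**2 = (4 - 5)**2 = (-1)**2 = 1)
T = 4624 (T = (-69 + 1)**2 = (-68)**2 = 4624)
H = I*sqrt(5690) (H = sqrt(-5690) = I*sqrt(5690) ≈ 75.432*I)
H - T = I*sqrt(5690) - 1*4624 = I*sqrt(5690) - 4624 = -4624 + I*sqrt(5690)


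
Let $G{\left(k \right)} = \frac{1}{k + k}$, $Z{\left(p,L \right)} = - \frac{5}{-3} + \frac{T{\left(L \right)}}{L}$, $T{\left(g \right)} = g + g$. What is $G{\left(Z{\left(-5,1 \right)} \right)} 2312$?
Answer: $\frac{3468}{11} \approx 315.27$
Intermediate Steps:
$T{\left(g \right)} = 2 g$
$Z{\left(p,L \right)} = \frac{11}{3}$ ($Z{\left(p,L \right)} = - \frac{5}{-3} + \frac{2 L}{L} = \left(-5\right) \left(- \frac{1}{3}\right) + 2 = \frac{5}{3} + 2 = \frac{11}{3}$)
$G{\left(k \right)} = \frac{1}{2 k}$
$G{\left(Z{\left(-5,1 \right)} \right)} 2312 = \frac{1}{2 \cdot \frac{11}{3}} \cdot 2312 = \frac{1}{2} \cdot \frac{3}{11} \cdot 2312 = \frac{3}{22} \cdot 2312 = \frac{3468}{11}$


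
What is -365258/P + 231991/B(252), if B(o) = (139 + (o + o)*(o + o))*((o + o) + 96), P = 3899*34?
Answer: -27834267037547/10107693519000 ≈ -2.7538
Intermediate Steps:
P = 132566
B(o) = (96 + 2*o)*(139 + 4*o²) (B(o) = (139 + (2*o)*(2*o))*(2*o + 96) = (139 + 4*o²)*(96 + 2*o) = (96 + 2*o)*(139 + 4*o²))
-365258/P + 231991/B(252) = -365258/132566 + 231991/(13344 + 8*252³ + 278*252 + 384*252²) = -365258*1/132566 + 231991/(13344 + 8*16003008 + 70056 + 384*63504) = -182629/66283 + 231991/(13344 + 128024064 + 70056 + 24385536) = -182629/66283 + 231991/152493000 = -27834267037547/10107693519000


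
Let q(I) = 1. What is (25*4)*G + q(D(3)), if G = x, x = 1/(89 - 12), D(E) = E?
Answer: 177/77 ≈ 2.2987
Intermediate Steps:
x = 1/77 ≈ 0.012987
G = 1/77 ≈ 0.012987
(25*4)*G + q(D(3)) = (25*4)*(1/77) + 1 = 100*(1/77) + 1 = 100/77 + 1 = 177/77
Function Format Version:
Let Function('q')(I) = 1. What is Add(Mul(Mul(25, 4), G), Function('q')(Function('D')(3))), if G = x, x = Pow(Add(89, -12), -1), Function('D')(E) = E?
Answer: Rational(177, 77) ≈ 2.2987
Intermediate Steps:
x = Rational(1, 77) (x = Pow(77, -1) = Rational(1, 77) ≈ 0.012987)
G = Rational(1, 77) ≈ 0.012987
Add(Mul(Mul(25, 4), G), Function('q')(Function('D')(3))) = Add(Mul(Mul(25, 4), Rational(1, 77)), 1) = Add(Mul(100, Rational(1, 77)), 1) = Add(Rational(100, 77), 1) = Rational(177, 77)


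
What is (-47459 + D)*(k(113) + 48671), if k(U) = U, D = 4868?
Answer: -2077759344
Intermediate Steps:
(-47459 + D)*(k(113) + 48671) = (-47459 + 4868)*(113 + 48671) = -42591*48784 = -2077759344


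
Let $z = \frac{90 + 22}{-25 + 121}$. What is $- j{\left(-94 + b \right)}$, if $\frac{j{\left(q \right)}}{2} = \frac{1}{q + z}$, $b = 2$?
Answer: $\frac{12}{545} \approx 0.022018$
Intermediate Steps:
$z = \frac{7}{6}$ ($z = \frac{112}{96} = 112 \cdot \frac{1}{96} = \frac{7}{6} \approx 1.1667$)
$j{\left(q \right)} = \frac{2}{\frac{7}{6} + q}$ ($j{\left(q \right)} = \frac{2}{q + \frac{7}{6}} = \frac{2}{\frac{7}{6} + q}$)
$- j{\left(-94 + b \right)} = - \frac{12}{7 + 6 \left(-94 + 2\right)} = - \frac{12}{7 + 6 \left(-92\right)} = - \frac{12}{7 - 552} = - \frac{12}{-545} = - \frac{12 \left(-1\right)}{545} = \left(-1\right) \left(- \frac{12}{545}\right) = \frac{12}{545}$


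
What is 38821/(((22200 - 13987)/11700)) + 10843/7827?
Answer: 3555157067459/64283151 ≈ 55305.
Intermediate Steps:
38821/(((22200 - 13987)/11700)) + 10843/7827 = 38821/((8213*(1/11700))) + 10843*(1/7827) = 38821/(8213/11700) + 10843/7827 = 38821*(11700/8213) + 10843/7827 = 454205700/8213 + 10843/7827 = 3555157067459/64283151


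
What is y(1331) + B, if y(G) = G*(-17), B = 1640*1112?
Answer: 1801053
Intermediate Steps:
B = 1823680
y(G) = -17*G
y(1331) + B = -17*1331 + 1823680 = -22627 + 1823680 = 1801053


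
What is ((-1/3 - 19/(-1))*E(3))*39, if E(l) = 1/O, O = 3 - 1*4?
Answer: -728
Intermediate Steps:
O = -1 (O = 3 - 4 = -1)
E(l) = -1 (E(l) = 1/(-1) = -1)
((-1/3 - 19/(-1))*E(3))*39 = ((-1/3 - 19/(-1))*(-1))*39 = ((-1*⅓ - 19*(-1))*(-1))*39 = ((-⅓ + 19)*(-1))*39 = ((56/3)*(-1))*39 = -56/3*39 = -728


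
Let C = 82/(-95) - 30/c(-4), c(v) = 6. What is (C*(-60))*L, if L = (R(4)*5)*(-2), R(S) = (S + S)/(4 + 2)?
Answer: -89120/19 ≈ -4690.5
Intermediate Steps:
R(S) = S/3 (R(S) = (2*S)/6 = (2*S)*(⅙) = S/3)
L = -40/3 (L = (((⅓)*4)*5)*(-2) = ((4/3)*5)*(-2) = (20/3)*(-2) = -40/3 ≈ -13.333)
C = -557/95 (C = 82/(-95) - 30/6 = 82*(-1/95) - 30*⅙ = -82/95 - 5 = -557/95 ≈ -5.8632)
(C*(-60))*L = -557/95*(-60)*(-40/3) = (6684/19)*(-40/3) = -89120/19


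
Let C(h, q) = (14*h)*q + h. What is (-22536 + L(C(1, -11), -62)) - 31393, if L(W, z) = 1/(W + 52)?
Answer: -5446830/101 ≈ -53929.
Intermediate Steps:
C(h, q) = h + 14*h*q (C(h, q) = 14*h*q + h = h + 14*h*q)
L(W, z) = 1/(52 + W)
(-22536 + L(C(1, -11), -62)) - 31393 = (-22536 + 1/(52 + 1*(1 + 14*(-11)))) - 31393 = (-22536 + 1/(52 + 1*(1 - 154))) - 31393 = (-22536 + 1/(52 + 1*(-153))) - 31393 = (-22536 + 1/(52 - 153)) - 31393 = (-22536 + 1/(-101)) - 31393 = (-22536 - 1/101) - 31393 = -2276137/101 - 31393 = -5446830/101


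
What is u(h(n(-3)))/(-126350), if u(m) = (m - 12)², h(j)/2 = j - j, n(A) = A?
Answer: -72/63175 ≈ -0.0011397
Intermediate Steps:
h(j) = 0 (h(j) = 2*(j - j) = 2*0 = 0)
u(m) = (-12 + m)²
u(h(n(-3)))/(-126350) = (-12 + 0)²/(-126350) = (-12)²*(-1/126350) = 144*(-1/126350) = -72/63175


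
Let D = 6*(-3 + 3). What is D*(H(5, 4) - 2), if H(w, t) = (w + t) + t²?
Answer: 0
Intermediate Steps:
D = 0 (D = 6*0 = 0)
H(w, t) = t + w + t² (H(w, t) = (t + w) + t² = t + w + t²)
D*(H(5, 4) - 2) = 0*((4 + 5 + 4²) - 2) = 0*((4 + 5 + 16) - 2) = 0*(25 - 2) = 0*23 = 0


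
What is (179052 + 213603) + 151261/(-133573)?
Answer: 4767995914/12143 ≈ 3.9265e+5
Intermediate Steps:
(179052 + 213603) + 151261/(-133573) = 392655 + 151261*(-1/133573) = 392655 - 13751/12143 = 4767995914/12143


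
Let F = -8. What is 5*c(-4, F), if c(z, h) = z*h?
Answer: 160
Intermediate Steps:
c(z, h) = h*z
5*c(-4, F) = 5*(-8*(-4)) = 5*32 = 160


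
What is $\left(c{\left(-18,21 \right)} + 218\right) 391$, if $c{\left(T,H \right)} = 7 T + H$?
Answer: $44183$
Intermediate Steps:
$c{\left(T,H \right)} = H + 7 T$
$\left(c{\left(-18,21 \right)} + 218\right) 391 = \left(\left(21 + 7 \left(-18\right)\right) + 218\right) 391 = \left(\left(21 - 126\right) + 218\right) 391 = \left(-105 + 218\right) 391 = 113 \cdot 391 = 44183$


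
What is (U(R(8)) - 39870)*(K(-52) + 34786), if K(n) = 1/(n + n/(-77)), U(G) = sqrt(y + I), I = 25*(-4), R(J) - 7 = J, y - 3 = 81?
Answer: -2740548077325/1976 + 137474195*I/988 ≈ -1.3869e+9 + 1.3914e+5*I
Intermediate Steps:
y = 84 (y = 3 + 81 = 84)
R(J) = 7 + J
I = -100
U(G) = 4*I (U(G) = sqrt(84 - 100) = sqrt(-16) = 4*I)
K(n) = 77/(76*n) (K(n) = 1/(n + n*(-1/77)) = 1/(n - n/77) = 1/(76*n/77) = 77/(76*n))
(U(R(8)) - 39870)*(K(-52) + 34786) = (4*I - 39870)*((77/76)/(-52) + 34786) = (-39870 + 4*I)*((77/76)*(-1/52) + 34786) = (-39870 + 4*I)*(-77/3952 + 34786) = (-39870 + 4*I)*(137474195/3952) = -2740548077325/1976 + 137474195*I/988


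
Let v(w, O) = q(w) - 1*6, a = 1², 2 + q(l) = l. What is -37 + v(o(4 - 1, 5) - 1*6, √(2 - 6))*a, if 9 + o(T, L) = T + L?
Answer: -52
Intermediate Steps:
q(l) = -2 + l
a = 1
o(T, L) = -9 + L + T (o(T, L) = -9 + (T + L) = -9 + (L + T) = -9 + L + T)
v(w, O) = -8 + w (v(w, O) = (-2 + w) - 1*6 = (-2 + w) - 6 = -8 + w)
-37 + v(o(4 - 1, 5) - 1*6, √(2 - 6))*a = -37 + (-8 + ((-9 + 5 + (4 - 1)) - 1*6))*1 = -37 + (-8 + ((-9 + 5 + 3) - 6))*1 = -37 + (-8 + (-1 - 6))*1 = -37 + (-8 - 7)*1 = -37 - 15*1 = -37 - 15 = -52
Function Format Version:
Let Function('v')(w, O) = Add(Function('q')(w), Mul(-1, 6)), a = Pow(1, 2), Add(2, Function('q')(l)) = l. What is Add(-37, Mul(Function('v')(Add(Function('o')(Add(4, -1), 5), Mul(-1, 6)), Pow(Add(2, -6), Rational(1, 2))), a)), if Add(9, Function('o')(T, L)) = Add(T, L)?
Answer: -52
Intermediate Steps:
Function('q')(l) = Add(-2, l)
a = 1
Function('o')(T, L) = Add(-9, L, T) (Function('o')(T, L) = Add(-9, Add(T, L)) = Add(-9, Add(L, T)) = Add(-9, L, T))
Function('v')(w, O) = Add(-8, w) (Function('v')(w, O) = Add(Add(-2, w), Mul(-1, 6)) = Add(Add(-2, w), -6) = Add(-8, w))
Add(-37, Mul(Function('v')(Add(Function('o')(Add(4, -1), 5), Mul(-1, 6)), Pow(Add(2, -6), Rational(1, 2))), a)) = Add(-37, Mul(Add(-8, Add(Add(-9, 5, Add(4, -1)), Mul(-1, 6))), 1)) = Add(-37, Mul(Add(-8, Add(Add(-9, 5, 3), -6)), 1)) = Add(-37, Mul(Add(-8, Add(-1, -6)), 1)) = Add(-37, Mul(Add(-8, -7), 1)) = Add(-37, Mul(-15, 1)) = Add(-37, -15) = -52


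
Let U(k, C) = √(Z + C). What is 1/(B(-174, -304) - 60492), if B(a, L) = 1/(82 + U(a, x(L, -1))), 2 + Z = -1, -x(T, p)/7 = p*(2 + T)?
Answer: (-√2117 + 82*I)/(-4960343*I + 60492*√2117) ≈ -1.6531e-5 + 1.4211e-12*I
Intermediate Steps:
x(T, p) = -7*p*(2 + T)
Z = -3 (Z = -2 - 1 = -3)
U(k, C) = √(-3 + C)
B(a, L) = 1/(82 + √(11 + 7*L)) (B(a, L) = 1/(82 + √(-3 - 7*(-1)*(2 + L))) = 1/(82 + √(-3 + (14 + 7*L))) = 1/(82 + √(11 + 7*L)))
1/(B(-174, -304) - 60492) = 1/(1/(82 + √(11 + 7*(-304))) - 60492) = 1/(1/(82 + √(11 - 2128)) - 60492) = 1/(1/(82 + √(-2117)) - 60492) = 1/(1/(82 + I*√2117) - 60492) = 1/(-60492 + 1/(82 + I*√2117))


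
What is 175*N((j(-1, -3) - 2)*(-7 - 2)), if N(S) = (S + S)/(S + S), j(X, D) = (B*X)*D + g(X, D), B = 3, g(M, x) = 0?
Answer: 175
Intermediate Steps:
j(X, D) = 3*D*X (j(X, D) = (3*X)*D + 0 = 3*D*X + 0 = 3*D*X)
N(S) = 1 (N(S) = (2*S)/((2*S)) = (2*S)*(1/(2*S)) = 1)
175*N((j(-1, -3) - 2)*(-7 - 2)) = 175*1 = 175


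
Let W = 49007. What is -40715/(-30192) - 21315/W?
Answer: 11359475/12433776 ≈ 0.91360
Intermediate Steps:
-40715/(-30192) - 21315/W = -40715/(-30192) - 21315/49007 = -40715*(-1/30192) - 21315*1/49007 = 2395/1776 - 3045/7001 = 11359475/12433776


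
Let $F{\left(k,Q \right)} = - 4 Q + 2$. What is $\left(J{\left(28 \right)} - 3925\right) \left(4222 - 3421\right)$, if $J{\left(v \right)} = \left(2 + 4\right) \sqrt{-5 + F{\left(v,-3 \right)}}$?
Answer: $-3129507$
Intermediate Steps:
$F{\left(k,Q \right)} = 2 - 4 Q$
$J{\left(v \right)} = 18$ ($J{\left(v \right)} = \left(2 + 4\right) \sqrt{-5 + \left(2 - -12\right)} = 6 \sqrt{-5 + \left(2 + 12\right)} = 6 \sqrt{-5 + 14} = 6 \sqrt{9} = 6 \cdot 3 = 18$)
$\left(J{\left(28 \right)} - 3925\right) \left(4222 - 3421\right) = \left(18 - 3925\right) \left(4222 - 3421\right) = \left(-3907\right) 801 = -3129507$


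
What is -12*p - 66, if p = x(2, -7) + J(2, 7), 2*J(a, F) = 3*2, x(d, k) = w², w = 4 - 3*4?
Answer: -870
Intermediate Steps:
w = -8 (w = 4 - 12 = -8)
x(d, k) = 64 (x(d, k) = (-8)² = 64)
J(a, F) = 3 (J(a, F) = (3*2)/2 = (½)*6 = 3)
p = 67 (p = 64 + 3 = 67)
-12*p - 66 = -12*67 - 66 = -804 - 66 = -870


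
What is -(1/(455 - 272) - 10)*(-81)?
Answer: -49383/61 ≈ -809.56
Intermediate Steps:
-(1/(455 - 272) - 10)*(-81) = -(1/183 - 10)*(-81) = -(-1829)*(-81)/183 = -1*49383/61 = -49383/61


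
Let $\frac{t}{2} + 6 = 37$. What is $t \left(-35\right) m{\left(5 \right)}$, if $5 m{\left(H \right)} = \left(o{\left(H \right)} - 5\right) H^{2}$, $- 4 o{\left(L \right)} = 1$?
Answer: $\frac{113925}{2} \approx 56963.0$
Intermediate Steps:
$t = 62$ ($t = -12 + 2 \cdot 37 = -12 + 74 = 62$)
$o{\left(L \right)} = - \frac{1}{4}$ ($o{\left(L \right)} = \left(- \frac{1}{4}\right) 1 = - \frac{1}{4}$)
$m{\left(H \right)} = - \frac{21 H^{2}}{20}$ ($m{\left(H \right)} = \frac{\left(- \frac{1}{4} - 5\right) H^{2}}{5} = \frac{\left(- \frac{21}{4}\right) H^{2}}{5} = - \frac{21 H^{2}}{20}$)
$t \left(-35\right) m{\left(5 \right)} = 62 \left(-35\right) \left(- \frac{21 \cdot 5^{2}}{20}\right) = - 2170 \left(\left(- \frac{21}{20}\right) 25\right) = \left(-2170\right) \left(- \frac{105}{4}\right) = \frac{113925}{2}$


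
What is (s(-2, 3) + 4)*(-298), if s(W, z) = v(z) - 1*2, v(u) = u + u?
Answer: -2384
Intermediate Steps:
v(u) = 2*u
s(W, z) = -2 + 2*z (s(W, z) = 2*z - 1*2 = 2*z - 2 = -2 + 2*z)
(s(-2, 3) + 4)*(-298) = ((-2 + 2*3) + 4)*(-298) = ((-2 + 6) + 4)*(-298) = (4 + 4)*(-298) = 8*(-298) = -2384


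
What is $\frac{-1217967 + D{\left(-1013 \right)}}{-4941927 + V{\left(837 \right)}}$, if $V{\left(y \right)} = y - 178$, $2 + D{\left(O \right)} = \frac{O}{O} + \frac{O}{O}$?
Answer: $\frac{1217967}{4941268} \approx 0.24649$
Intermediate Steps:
$D{\left(O \right)} = 0$ ($D{\left(O \right)} = -2 + \left(\frac{O}{O} + \frac{O}{O}\right) = -2 + \left(1 + 1\right) = -2 + 2 = 0$)
$V{\left(y \right)} = -178 + y$
$\frac{-1217967 + D{\left(-1013 \right)}}{-4941927 + V{\left(837 \right)}} = \frac{-1217967 + 0}{-4941927 + \left(-178 + 837\right)} = - \frac{1217967}{-4941927 + 659} = - \frac{1217967}{-4941268} = \left(-1217967\right) \left(- \frac{1}{4941268}\right) = \frac{1217967}{4941268}$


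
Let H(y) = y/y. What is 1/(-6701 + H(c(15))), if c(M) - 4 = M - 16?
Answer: -1/6700 ≈ -0.00014925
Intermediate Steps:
c(M) = -12 + M (c(M) = 4 + (M - 16) = 4 + (-16 + M) = -12 + M)
H(y) = 1
1/(-6701 + H(c(15))) = 1/(-6701 + 1) = 1/(-6700) = -1/6700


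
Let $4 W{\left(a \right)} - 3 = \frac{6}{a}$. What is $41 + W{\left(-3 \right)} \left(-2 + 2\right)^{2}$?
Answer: $41$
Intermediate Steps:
$W{\left(a \right)} = \frac{3}{4} + \frac{3}{2 a}$ ($W{\left(a \right)} = \frac{3}{4} + \frac{6 \frac{1}{a}}{4} = \frac{3}{4} + \frac{3}{2 a}$)
$41 + W{\left(-3 \right)} \left(-2 + 2\right)^{2} = 41 + \frac{3 \left(2 - 3\right)}{4 \left(-3\right)} \left(-2 + 2\right)^{2} = 41 + \frac{3}{4} \left(- \frac{1}{3}\right) \left(-1\right) 0^{2} = 41 + \frac{1}{4} \cdot 0 = 41 + 0 = 41$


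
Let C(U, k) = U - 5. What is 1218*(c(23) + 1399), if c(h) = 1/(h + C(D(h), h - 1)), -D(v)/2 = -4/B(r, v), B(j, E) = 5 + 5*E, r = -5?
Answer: 461797392/271 ≈ 1.7041e+6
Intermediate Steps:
D(v) = 8/(5 + 5*v) (D(v) = -(-8)/(5 + 5*v) = 8/(5 + 5*v))
C(U, k) = -5 + U
c(h) = 1/(-5 + h + 8/(5*(1 + h))) (c(h) = 1/(h + (-5 + 8/(5*(1 + h)))) = 1/(-5 + h + 8/(5*(1 + h))))
1218*(c(23) + 1399) = 1218*(5*(1 + 23)/(8 + 5*(1 + 23)*(-5 + 23)) + 1399) = 1218*(5*24/(8 + 5*24*18) + 1399) = 1218*(5*24/(8 + 2160) + 1399) = 1218*(5*24/2168 + 1399) = 1218*(5*(1/2168)*24 + 1399) = 1218*(15/271 + 1399) = 1218*(379144/271) = 461797392/271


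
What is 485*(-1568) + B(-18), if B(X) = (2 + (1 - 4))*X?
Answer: -760462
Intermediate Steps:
B(X) = -X (B(X) = (2 - 3)*X = -X)
485*(-1568) + B(-18) = 485*(-1568) - 1*(-18) = -760480 + 18 = -760462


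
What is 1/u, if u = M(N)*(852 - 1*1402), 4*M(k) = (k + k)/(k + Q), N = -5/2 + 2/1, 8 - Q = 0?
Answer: 3/55 ≈ 0.054545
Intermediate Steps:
Q = 8 (Q = 8 - 1*0 = 8 + 0 = 8)
N = -½ (N = -5*½ + 2*1 = -5/2 + 2 = -½ ≈ -0.50000)
M(k) = k/(2*(8 + k)) (M(k) = ((k + k)/(k + 8))/4 = ((2*k)/(8 + k))/4 = (2*k/(8 + k))/4 = k/(2*(8 + k)))
u = 55/3 (u = ((½)*(-½)/(8 - ½))*(852 - 1*1402) = ((½)*(-½)/(15/2))*(852 - 1402) = ((½)*(-½)*(2/15))*(-550) = -1/30*(-550) = 55/3 ≈ 18.333)
1/u = 1/(55/3) = 3/55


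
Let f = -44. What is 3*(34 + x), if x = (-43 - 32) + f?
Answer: -255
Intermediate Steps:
x = -119 (x = (-43 - 32) - 44 = -75 - 44 = -119)
3*(34 + x) = 3*(34 - 119) = 3*(-85) = -255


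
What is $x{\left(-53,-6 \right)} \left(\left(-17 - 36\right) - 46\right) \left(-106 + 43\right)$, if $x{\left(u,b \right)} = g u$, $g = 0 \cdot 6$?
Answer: $0$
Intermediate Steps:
$g = 0$
$x{\left(u,b \right)} = 0$ ($x{\left(u,b \right)} = 0 u = 0$)
$x{\left(-53,-6 \right)} \left(\left(-17 - 36\right) - 46\right) \left(-106 + 43\right) = 0 \left(\left(-17 - 36\right) - 46\right) \left(-106 + 43\right) = 0 \left(\left(-17 - 36\right) - 46\right) \left(-63\right) = 0 \left(-53 - 46\right) \left(-63\right) = 0 \left(\left(-99\right) \left(-63\right)\right) = 0 \cdot 6237 = 0$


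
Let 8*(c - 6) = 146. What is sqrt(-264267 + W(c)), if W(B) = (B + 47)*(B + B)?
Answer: I*sqrt(4172982)/4 ≈ 510.7*I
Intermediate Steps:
c = 97/4 (c = 6 + (1/8)*146 = 6 + 73/4 = 97/4 ≈ 24.250)
W(B) = 2*B*(47 + B) (W(B) = (47 + B)*(2*B) = 2*B*(47 + B))
sqrt(-264267 + W(c)) = sqrt(-264267 + 2*(97/4)*(47 + 97/4)) = sqrt(-264267 + 2*(97/4)*(285/4)) = sqrt(-264267 + 27645/8) = sqrt(-2086491/8) = I*sqrt(4172982)/4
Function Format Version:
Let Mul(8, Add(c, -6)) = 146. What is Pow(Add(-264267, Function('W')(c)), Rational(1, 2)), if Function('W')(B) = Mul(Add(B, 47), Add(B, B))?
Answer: Mul(Rational(1, 4), I, Pow(4172982, Rational(1, 2))) ≈ Mul(510.70, I)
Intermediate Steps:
c = Rational(97, 4) (c = Add(6, Mul(Rational(1, 8), 146)) = Add(6, Rational(73, 4)) = Rational(97, 4) ≈ 24.250)
Function('W')(B) = Mul(2, B, Add(47, B)) (Function('W')(B) = Mul(Add(47, B), Mul(2, B)) = Mul(2, B, Add(47, B)))
Pow(Add(-264267, Function('W')(c)), Rational(1, 2)) = Pow(Add(-264267, Mul(2, Rational(97, 4), Add(47, Rational(97, 4)))), Rational(1, 2)) = Pow(Add(-264267, Mul(2, Rational(97, 4), Rational(285, 4))), Rational(1, 2)) = Pow(Add(-264267, Rational(27645, 8)), Rational(1, 2)) = Pow(Rational(-2086491, 8), Rational(1, 2)) = Mul(Rational(1, 4), I, Pow(4172982, Rational(1, 2)))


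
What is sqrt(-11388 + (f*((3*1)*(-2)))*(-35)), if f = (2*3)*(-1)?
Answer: 2*I*sqrt(3162) ≈ 112.46*I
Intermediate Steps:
f = -6 (f = 6*(-1) = -6)
sqrt(-11388 + (f*((3*1)*(-2)))*(-35)) = sqrt(-11388 - 6*3*1*(-2)*(-35)) = sqrt(-11388 - 18*(-2)*(-35)) = sqrt(-11388 - 6*(-6)*(-35)) = sqrt(-11388 + 36*(-35)) = sqrt(-11388 - 1260) = sqrt(-12648) = 2*I*sqrt(3162)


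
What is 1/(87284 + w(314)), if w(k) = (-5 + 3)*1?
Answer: 1/87282 ≈ 1.1457e-5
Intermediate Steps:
w(k) = -2 (w(k) = -2*1 = -2)
1/(87284 + w(314)) = 1/(87284 - 2) = 1/87282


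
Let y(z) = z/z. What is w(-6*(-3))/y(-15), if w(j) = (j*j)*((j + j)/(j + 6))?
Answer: 486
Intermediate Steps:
w(j) = 2*j³/(6 + j) (w(j) = j²*((2*j)/(6 + j)) = j²*(2*j/(6 + j)) = 2*j³/(6 + j))
y(z) = 1
w(-6*(-3))/y(-15) = (2*(-6*(-3))³/(6 - 6*(-3)))/1 = (2*18³/(6 + 18))*1 = (2*5832/24)*1 = (2*5832*(1/24))*1 = 486*1 = 486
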